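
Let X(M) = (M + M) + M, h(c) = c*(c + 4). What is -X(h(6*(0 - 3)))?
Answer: -756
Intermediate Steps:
h(c) = c*(4 + c)
X(M) = 3*M (X(M) = 2*M + M = 3*M)
-X(h(6*(0 - 3))) = -3*(6*(0 - 3))*(4 + 6*(0 - 3)) = -3*(6*(-3))*(4 + 6*(-3)) = -3*(-18*(4 - 18)) = -3*(-18*(-14)) = -3*252 = -1*756 = -756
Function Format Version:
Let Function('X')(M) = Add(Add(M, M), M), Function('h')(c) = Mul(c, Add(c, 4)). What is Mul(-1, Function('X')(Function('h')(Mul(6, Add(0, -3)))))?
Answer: -756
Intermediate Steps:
Function('h')(c) = Mul(c, Add(4, c))
Function('X')(M) = Mul(3, M) (Function('X')(M) = Add(Mul(2, M), M) = Mul(3, M))
Mul(-1, Function('X')(Function('h')(Mul(6, Add(0, -3))))) = Mul(-1, Mul(3, Mul(Mul(6, Add(0, -3)), Add(4, Mul(6, Add(0, -3)))))) = Mul(-1, Mul(3, Mul(Mul(6, -3), Add(4, Mul(6, -3))))) = Mul(-1, Mul(3, Mul(-18, Add(4, -18)))) = Mul(-1, Mul(3, Mul(-18, -14))) = Mul(-1, Mul(3, 252)) = Mul(-1, 756) = -756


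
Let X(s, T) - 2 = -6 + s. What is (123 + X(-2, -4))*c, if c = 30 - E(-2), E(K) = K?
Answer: 3744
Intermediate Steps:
X(s, T) = -4 + s (X(s, T) = 2 + (-6 + s) = -4 + s)
c = 32 (c = 30 - 1*(-2) = 30 + 2 = 32)
(123 + X(-2, -4))*c = (123 + (-4 - 2))*32 = (123 - 6)*32 = 117*32 = 3744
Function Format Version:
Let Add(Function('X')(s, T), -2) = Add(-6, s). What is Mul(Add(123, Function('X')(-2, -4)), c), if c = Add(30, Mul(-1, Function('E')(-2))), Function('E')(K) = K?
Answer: 3744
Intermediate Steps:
Function('X')(s, T) = Add(-4, s) (Function('X')(s, T) = Add(2, Add(-6, s)) = Add(-4, s))
c = 32 (c = Add(30, Mul(-1, -2)) = Add(30, 2) = 32)
Mul(Add(123, Function('X')(-2, -4)), c) = Mul(Add(123, Add(-4, -2)), 32) = Mul(Add(123, -6), 32) = Mul(117, 32) = 3744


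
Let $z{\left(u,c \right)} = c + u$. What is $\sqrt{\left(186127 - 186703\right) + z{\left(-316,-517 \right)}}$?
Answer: $i \sqrt{1409} \approx 37.537 i$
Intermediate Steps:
$\sqrt{\left(186127 - 186703\right) + z{\left(-316,-517 \right)}} = \sqrt{\left(186127 - 186703\right) - 833} = \sqrt{-576 - 833} = \sqrt{-1409} = i \sqrt{1409}$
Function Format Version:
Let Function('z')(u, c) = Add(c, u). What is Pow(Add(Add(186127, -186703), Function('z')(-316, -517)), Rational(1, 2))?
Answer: Mul(I, Pow(1409, Rational(1, 2))) ≈ Mul(37.537, I)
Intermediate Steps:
Pow(Add(Add(186127, -186703), Function('z')(-316, -517)), Rational(1, 2)) = Pow(Add(Add(186127, -186703), Add(-517, -316)), Rational(1, 2)) = Pow(Add(-576, -833), Rational(1, 2)) = Pow(-1409, Rational(1, 2)) = Mul(I, Pow(1409, Rational(1, 2)))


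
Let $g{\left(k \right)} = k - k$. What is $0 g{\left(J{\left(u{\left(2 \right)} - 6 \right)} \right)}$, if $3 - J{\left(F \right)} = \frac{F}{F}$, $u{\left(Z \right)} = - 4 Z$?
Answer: $0$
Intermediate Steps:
$J{\left(F \right)} = 2$ ($J{\left(F \right)} = 3 - \frac{F}{F} = 3 - 1 = 2$)
$g{\left(k \right)} = 0$
$0 g{\left(J{\left(u{\left(2 \right)} - 6 \right)} \right)} = 0 \cdot 0 = 0$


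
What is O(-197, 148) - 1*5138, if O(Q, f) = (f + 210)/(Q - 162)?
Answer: -1844900/359 ≈ -5139.0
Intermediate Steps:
O(Q, f) = (210 + f)/(-162 + Q)
O(-197, 148) - 1*5138 = (210 + 148)/(-162 - 197) - 1*5138 = 358/(-359) - 5138 = -1/359*358 - 5138 = -358/359 - 5138 = -1844900/359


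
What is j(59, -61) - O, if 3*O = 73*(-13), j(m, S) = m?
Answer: 1126/3 ≈ 375.33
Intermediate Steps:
O = -949/3 (O = (73*(-13))/3 = (1/3)*(-949) = -949/3 ≈ -316.33)
j(59, -61) - O = 59 - 1*(-949/3) = 59 + 949/3 = 1126/3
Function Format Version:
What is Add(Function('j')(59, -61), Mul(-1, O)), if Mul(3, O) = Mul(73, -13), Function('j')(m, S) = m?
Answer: Rational(1126, 3) ≈ 375.33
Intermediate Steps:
O = Rational(-949, 3) (O = Mul(Rational(1, 3), Mul(73, -13)) = Mul(Rational(1, 3), -949) = Rational(-949, 3) ≈ -316.33)
Add(Function('j')(59, -61), Mul(-1, O)) = Add(59, Mul(-1, Rational(-949, 3))) = Add(59, Rational(949, 3)) = Rational(1126, 3)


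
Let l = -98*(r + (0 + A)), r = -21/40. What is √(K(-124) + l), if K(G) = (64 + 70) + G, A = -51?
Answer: √505945/10 ≈ 71.130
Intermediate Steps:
r = -21/40 (r = -21*1/40 = -21/40 ≈ -0.52500)
K(G) = 134 + G
l = 100989/20 (l = -98*(-21/40 + (0 - 51)) = -98*(-21/40 - 51) = -98*(-2061/40) = 100989/20 ≈ 5049.5)
√(K(-124) + l) = √((134 - 124) + 100989/20) = √(10 + 100989/20) = √(101189/20) = √505945/10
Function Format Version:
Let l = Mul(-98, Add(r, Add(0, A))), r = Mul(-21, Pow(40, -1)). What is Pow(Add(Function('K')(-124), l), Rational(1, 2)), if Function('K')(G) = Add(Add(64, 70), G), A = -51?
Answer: Mul(Rational(1, 10), Pow(505945, Rational(1, 2))) ≈ 71.130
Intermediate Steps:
r = Rational(-21, 40) (r = Mul(-21, Rational(1, 40)) = Rational(-21, 40) ≈ -0.52500)
Function('K')(G) = Add(134, G)
l = Rational(100989, 20) (l = Mul(-98, Add(Rational(-21, 40), Add(0, -51))) = Mul(-98, Add(Rational(-21, 40), -51)) = Mul(-98, Rational(-2061, 40)) = Rational(100989, 20) ≈ 5049.5)
Pow(Add(Function('K')(-124), l), Rational(1, 2)) = Pow(Add(Add(134, -124), Rational(100989, 20)), Rational(1, 2)) = Pow(Add(10, Rational(100989, 20)), Rational(1, 2)) = Pow(Rational(101189, 20), Rational(1, 2)) = Mul(Rational(1, 10), Pow(505945, Rational(1, 2)))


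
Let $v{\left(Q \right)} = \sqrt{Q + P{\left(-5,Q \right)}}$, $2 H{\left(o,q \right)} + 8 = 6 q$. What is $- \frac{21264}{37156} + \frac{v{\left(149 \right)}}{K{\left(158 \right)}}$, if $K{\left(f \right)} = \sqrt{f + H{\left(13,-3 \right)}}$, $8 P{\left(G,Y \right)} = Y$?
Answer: $- \frac{5316}{9289} + \frac{3 \sqrt{43210}}{580} \approx 0.5029$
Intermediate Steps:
$P{\left(G,Y \right)} = \frac{Y}{8}$
$H{\left(o,q \right)} = -4 + 3 q$ ($H{\left(o,q \right)} = -4 + \frac{6 q}{2} = -4 + 3 q$)
$v{\left(Q \right)} = \frac{3 \sqrt{2} \sqrt{Q}}{4}$ ($v{\left(Q \right)} = \sqrt{Q + \frac{Q}{8}} = \sqrt{\frac{9 Q}{8}} = \frac{3 \sqrt{2} \sqrt{Q}}{4}$)
$K{\left(f \right)} = \sqrt{-13 + f}$ ($K{\left(f \right)} = \sqrt{f + \left(-4 + 3 \left(-3\right)\right)} = \sqrt{f - 13} = \sqrt{-13 + f}$)
$- \frac{21264}{37156} + \frac{v{\left(149 \right)}}{K{\left(158 \right)}} = - \frac{21264}{37156} + \frac{\frac{3}{4} \sqrt{2} \sqrt{149}}{\sqrt{-13 + 158}} = \left(-21264\right) \frac{1}{37156} + \frac{\frac{3}{4} \sqrt{298}}{\sqrt{145}} = - \frac{5316}{9289} + \frac{3 \sqrt{298}}{4} \frac{\sqrt{145}}{145} = - \frac{5316}{9289} + \frac{3 \sqrt{43210}}{580}$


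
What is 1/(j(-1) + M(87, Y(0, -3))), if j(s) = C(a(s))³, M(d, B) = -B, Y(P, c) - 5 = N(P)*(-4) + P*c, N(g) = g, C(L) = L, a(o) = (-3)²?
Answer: 1/724 ≈ 0.0013812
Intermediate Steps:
a(o) = 9
Y(P, c) = 5 - 4*P + P*c (Y(P, c) = 5 + (P*(-4) + P*c) = 5 + (-4*P + P*c) = 5 - 4*P + P*c)
j(s) = 729 (j(s) = 9³ = 729)
1/(j(-1) + M(87, Y(0, -3))) = 1/(729 - (5 - 4*0 + 0*(-3))) = 1/(729 - (5 + 0 + 0)) = 1/(729 - 1*5) = 1/(729 - 5) = 1/724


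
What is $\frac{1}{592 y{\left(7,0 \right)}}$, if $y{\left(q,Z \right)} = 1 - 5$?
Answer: $- \frac{1}{2368} \approx -0.0004223$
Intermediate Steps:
$y{\left(q,Z \right)} = -4$ ($y{\left(q,Z \right)} = 1 - 5 = -4$)
$\frac{1}{592 y{\left(7,0 \right)}} = \frac{1}{592 \left(-4\right)} = \frac{1}{-2368} = - \frac{1}{2368}$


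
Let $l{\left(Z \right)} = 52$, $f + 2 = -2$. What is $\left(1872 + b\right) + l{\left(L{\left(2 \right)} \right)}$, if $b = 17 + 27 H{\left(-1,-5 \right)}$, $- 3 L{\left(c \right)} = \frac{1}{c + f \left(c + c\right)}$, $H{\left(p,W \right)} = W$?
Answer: $1806$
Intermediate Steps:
$f = -4$ ($f = -2 - 2 = -4$)
$L{\left(c \right)} = \frac{1}{21 c}$ ($L{\left(c \right)} = - \frac{1}{3 \left(c - 4 \left(c + c\right)\right)} = - \frac{1}{3 \left(c - 4 \cdot 2 c\right)} = - \frac{1}{3 \left(c - 8 c\right)} = - \frac{1}{3 \left(- 7 c\right)} = - \frac{\left(- \frac{1}{7}\right) \frac{1}{c}}{3} = \frac{1}{21 c}$)
$b = -118$ ($b = 17 + 27 \left(-5\right) = 17 - 135 = -118$)
$\left(1872 + b\right) + l{\left(L{\left(2 \right)} \right)} = \left(1872 - 118\right) + 52 = 1754 + 52 = 1806$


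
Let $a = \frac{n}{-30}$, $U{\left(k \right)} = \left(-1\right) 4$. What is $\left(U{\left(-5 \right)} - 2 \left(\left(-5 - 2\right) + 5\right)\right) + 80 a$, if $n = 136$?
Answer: $- \frac{1088}{3} \approx -362.67$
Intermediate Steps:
$U{\left(k \right)} = -4$
$a = - \frac{68}{15}$ ($a = \frac{136}{-30} = 136 \left(- \frac{1}{30}\right) = - \frac{68}{15} \approx -4.5333$)
$\left(U{\left(-5 \right)} - 2 \left(\left(-5 - 2\right) + 5\right)\right) + 80 a = \left(-4 - 2 \left(\left(-5 - 2\right) + 5\right)\right) + 80 \left(- \frac{68}{15}\right) = \left(-4 - 2 \left(-7 + 5\right)\right) - \frac{1088}{3} = \left(-4 - -4\right) - \frac{1088}{3} = \left(-4 + 4\right) - \frac{1088}{3} = 0 - \frac{1088}{3} = - \frac{1088}{3}$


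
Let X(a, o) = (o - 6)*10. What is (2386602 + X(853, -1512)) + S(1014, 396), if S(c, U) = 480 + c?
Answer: 2372916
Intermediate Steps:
X(a, o) = -60 + 10*o (X(a, o) = (-6 + o)*10 = -60 + 10*o)
(2386602 + X(853, -1512)) + S(1014, 396) = (2386602 + (-60 + 10*(-1512))) + (480 + 1014) = (2386602 + (-60 - 15120)) + 1494 = (2386602 - 15180) + 1494 = 2371422 + 1494 = 2372916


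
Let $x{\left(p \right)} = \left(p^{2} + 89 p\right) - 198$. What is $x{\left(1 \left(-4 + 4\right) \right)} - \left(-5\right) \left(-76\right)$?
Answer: $-578$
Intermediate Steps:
$x{\left(p \right)} = -198 + p^{2} + 89 p$
$x{\left(1 \left(-4 + 4\right) \right)} - \left(-5\right) \left(-76\right) = \left(-198 + \left(1 \left(-4 + 4\right)\right)^{2} + 89 \cdot 1 \left(-4 + 4\right)\right) - \left(-5\right) \left(-76\right) = \left(-198 + \left(1 \cdot 0\right)^{2} + 89 \cdot 1 \cdot 0\right) - 380 = \left(-198 + 0^{2} + 89 \cdot 0\right) - 380 = \left(-198 + 0 + 0\right) - 380 = -198 - 380 = -578$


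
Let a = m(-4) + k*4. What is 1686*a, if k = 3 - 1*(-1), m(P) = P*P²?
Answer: -80928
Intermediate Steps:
m(P) = P³
k = 4 (k = 3 + 1 = 4)
a = -48 (a = (-4)³ + 4*4 = -64 + 16 = -48)
1686*a = 1686*(-48) = -80928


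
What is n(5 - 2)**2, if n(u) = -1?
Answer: 1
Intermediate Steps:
n(5 - 2)**2 = (-1)**2 = 1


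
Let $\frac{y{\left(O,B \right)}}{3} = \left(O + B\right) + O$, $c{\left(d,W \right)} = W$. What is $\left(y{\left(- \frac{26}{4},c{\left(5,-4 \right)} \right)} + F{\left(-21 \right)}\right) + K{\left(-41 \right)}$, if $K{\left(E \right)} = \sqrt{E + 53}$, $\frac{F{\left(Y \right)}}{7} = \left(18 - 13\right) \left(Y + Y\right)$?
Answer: $-1521 + 2 \sqrt{3} \approx -1517.5$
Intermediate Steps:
$F{\left(Y \right)} = 70 Y$ ($F{\left(Y \right)} = 7 \left(18 - 13\right) \left(Y + Y\right) = 7 \cdot 5 \cdot 2 Y = 7 \cdot 10 Y = 70 Y$)
$y{\left(O,B \right)} = 3 B + 6 O$ ($y{\left(O,B \right)} = 3 \left(\left(O + B\right) + O\right) = 3 \left(\left(B + O\right) + O\right) = 3 \left(B + 2 O\right) = 3 B + 6 O$)
$K{\left(E \right)} = \sqrt{53 + E}$
$\left(y{\left(- \frac{26}{4},c{\left(5,-4 \right)} \right)} + F{\left(-21 \right)}\right) + K{\left(-41 \right)} = \left(\left(3 \left(-4\right) + 6 \left(- \frac{26}{4}\right)\right) + 70 \left(-21\right)\right) + \sqrt{53 - 41} = \left(\left(-12 + 6 \left(\left(-26\right) \frac{1}{4}\right)\right) - 1470\right) + \sqrt{12} = \left(\left(-12 + 6 \left(- \frac{13}{2}\right)\right) - 1470\right) + 2 \sqrt{3} = \left(\left(-12 - 39\right) - 1470\right) + 2 \sqrt{3} = \left(-51 - 1470\right) + 2 \sqrt{3} = -1521 + 2 \sqrt{3}$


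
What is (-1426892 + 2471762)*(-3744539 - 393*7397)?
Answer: -6950015497200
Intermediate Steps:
(-1426892 + 2471762)*(-3744539 - 393*7397) = 1044870*(-3744539 - 2907021) = 1044870*(-6651560) = -6950015497200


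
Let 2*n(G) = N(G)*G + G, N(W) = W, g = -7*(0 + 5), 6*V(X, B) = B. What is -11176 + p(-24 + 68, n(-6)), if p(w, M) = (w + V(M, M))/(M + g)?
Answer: -447133/40 ≈ -11178.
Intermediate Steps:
V(X, B) = B/6
g = -35 (g = -7*5 = -35)
n(G) = G/2 + G²/2 (n(G) = (G*G + G)/2 = (G² + G)/2 = (G + G²)/2 = G/2 + G²/2)
p(w, M) = (w + M/6)/(-35 + M) (p(w, M) = (w + M/6)/(M - 35) = (w + M/6)/(-35 + M))
-11176 + p(-24 + 68, n(-6)) = -11176 + ((-24 + 68) + ((½)*(-6)*(1 - 6))/6)/(-35 + (½)*(-6)*(1 - 6)) = -11176 + (44 + ((½)*(-6)*(-5))/6)/(-35 + (½)*(-6)*(-5)) = -11176 + (44 + (⅙)*15)/(-35 + 15) = -11176 + (44 + 5/2)/(-20) = -11176 - 1/20*93/2 = -11176 - 93/40 = -447133/40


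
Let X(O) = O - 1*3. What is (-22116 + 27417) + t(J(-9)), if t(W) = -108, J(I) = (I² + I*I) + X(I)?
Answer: 5193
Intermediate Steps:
X(O) = -3 + O (X(O) = O - 3 = -3 + O)
J(I) = -3 + I + 2*I² (J(I) = (I² + I*I) + (-3 + I) = (I² + I²) + (-3 + I) = 2*I² + (-3 + I) = -3 + I + 2*I²)
(-22116 + 27417) + t(J(-9)) = (-22116 + 27417) - 108 = 5301 - 108 = 5193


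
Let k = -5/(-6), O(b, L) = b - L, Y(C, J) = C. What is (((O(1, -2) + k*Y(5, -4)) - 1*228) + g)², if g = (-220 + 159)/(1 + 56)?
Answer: 639938209/12996 ≈ 49241.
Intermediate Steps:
k = ⅚ (k = -5*(-⅙) = ⅚ ≈ 0.83333)
g = -61/57 ≈ -1.0702
(((O(1, -2) + k*Y(5, -4)) - 1*228) + g)² = ((((1 - 1*(-2)) + (⅚)*5) - 1*228) - 61/57)² = ((((1 + 2) + 25/6) - 228) - 61/57)² = (((3 + 25/6) - 228) - 61/57)² = ((43/6 - 228) - 61/57)² = (-1325/6 - 61/57)² = (-25297/114)² = 639938209/12996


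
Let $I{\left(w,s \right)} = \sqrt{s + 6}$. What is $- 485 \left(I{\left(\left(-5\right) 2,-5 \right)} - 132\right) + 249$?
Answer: $63784$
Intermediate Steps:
$I{\left(w,s \right)} = \sqrt{6 + s}$
$- 485 \left(I{\left(\left(-5\right) 2,-5 \right)} - 132\right) + 249 = - 485 \left(\sqrt{6 - 5} - 132\right) + 249 = - 485 \left(\sqrt{1} - 132\right) + 249 = - 485 \left(1 - 132\right) + 249 = \left(-485\right) \left(-131\right) + 249 = 63535 + 249 = 63784$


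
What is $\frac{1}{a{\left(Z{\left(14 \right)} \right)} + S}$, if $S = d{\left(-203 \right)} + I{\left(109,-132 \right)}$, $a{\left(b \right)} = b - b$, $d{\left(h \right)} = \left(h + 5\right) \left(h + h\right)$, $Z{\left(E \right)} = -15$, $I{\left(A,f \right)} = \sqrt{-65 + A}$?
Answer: $\frac{1827}{146868875} - \frac{\sqrt{11}}{3231115250} \approx 1.2439 \cdot 10^{-5}$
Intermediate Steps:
$d{\left(h \right)} = 2 h \left(5 + h\right)$ ($d{\left(h \right)} = \left(5 + h\right) 2 h = 2 h \left(5 + h\right)$)
$a{\left(b \right)} = 0$
$S = 80388 + 2 \sqrt{11}$ ($S = 2 \left(-203\right) \left(5 - 203\right) + \sqrt{-65 + 109} = 2 \left(-203\right) \left(-198\right) + \sqrt{44} = 80388 + 2 \sqrt{11} \approx 80395.0$)
$\frac{1}{a{\left(Z{\left(14 \right)} \right)} + S} = \frac{1}{0 + \left(80388 + 2 \sqrt{11}\right)} = \frac{1}{80388 + 2 \sqrt{11}}$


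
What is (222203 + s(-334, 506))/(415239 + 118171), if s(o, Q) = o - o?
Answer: 222203/533410 ≈ 0.41657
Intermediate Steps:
s(o, Q) = 0
(222203 + s(-334, 506))/(415239 + 118171) = (222203 + 0)/(415239 + 118171) = 222203/533410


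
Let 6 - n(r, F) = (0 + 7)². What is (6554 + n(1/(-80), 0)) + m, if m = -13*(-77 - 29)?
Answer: 7889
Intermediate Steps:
n(r, F) = -43 (n(r, F) = 6 - (0 + 7)² = 6 - 1*7² = 6 - 1*49 = 6 - 49 = -43)
m = 1378 (m = -13*(-106) = 1378)
(6554 + n(1/(-80), 0)) + m = (6554 - 43) + 1378 = 6511 + 1378 = 7889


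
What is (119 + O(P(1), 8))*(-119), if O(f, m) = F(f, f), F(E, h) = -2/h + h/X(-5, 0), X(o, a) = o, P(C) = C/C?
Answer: -69496/5 ≈ -13899.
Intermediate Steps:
P(C) = 1
F(E, h) = -2/h - h/5 (F(E, h) = -2/h + h/(-5) = -2/h + h*(-⅕) = -2/h - h/5)
O(f, m) = -2/f - f/5
(119 + O(P(1), 8))*(-119) = (119 + (-2/1 - ⅕*1))*(-119) = (119 + (-2*1 - ⅕))*(-119) = (119 + (-2 - ⅕))*(-119) = (119 - 11/5)*(-119) = (584/5)*(-119) = -69496/5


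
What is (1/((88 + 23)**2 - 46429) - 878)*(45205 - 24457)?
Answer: -155334181275/8527 ≈ -1.8217e+7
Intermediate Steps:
(1/((88 + 23)**2 - 46429) - 878)*(45205 - 24457) = (1/(111**2 - 46429) - 878)*20748 = (1/(12321 - 46429) - 878)*20748 = (1/(-34108) - 878)*20748 = (-1/34108 - 878)*20748 = -29946825/34108*20748 = -155334181275/8527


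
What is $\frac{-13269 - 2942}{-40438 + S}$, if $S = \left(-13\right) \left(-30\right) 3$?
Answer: $\frac{16211}{39268} \approx 0.41283$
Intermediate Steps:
$S = 1170$ ($S = 390 \cdot 3 = 1170$)
$\frac{-13269 - 2942}{-40438 + S} = \frac{-13269 - 2942}{-40438 + 1170} = - \frac{16211}{-39268} = \left(-16211\right) \left(- \frac{1}{39268}\right) = \frac{16211}{39268}$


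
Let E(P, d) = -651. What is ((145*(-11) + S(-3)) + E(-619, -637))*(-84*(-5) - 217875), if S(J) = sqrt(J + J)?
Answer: 488403930 - 217455*I*sqrt(6) ≈ 4.884e+8 - 5.3265e+5*I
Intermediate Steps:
S(J) = sqrt(2)*sqrt(J) (S(J) = sqrt(2*J) = sqrt(2)*sqrt(J))
((145*(-11) + S(-3)) + E(-619, -637))*(-84*(-5) - 217875) = ((145*(-11) + sqrt(2)*sqrt(-3)) - 651)*(-84*(-5) - 217875) = ((-1595 + sqrt(2)*(I*sqrt(3))) - 651)*(420 - 217875) = ((-1595 + I*sqrt(6)) - 651)*(-217455) = (-2246 + I*sqrt(6))*(-217455) = 488403930 - 217455*I*sqrt(6)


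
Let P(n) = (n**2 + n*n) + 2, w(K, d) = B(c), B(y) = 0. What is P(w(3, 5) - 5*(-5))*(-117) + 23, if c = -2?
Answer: -146461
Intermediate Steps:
w(K, d) = 0
P(n) = 2 + 2*n**2 (P(n) = (n**2 + n**2) + 2 = 2*n**2 + 2 = 2 + 2*n**2)
P(w(3, 5) - 5*(-5))*(-117) + 23 = (2 + 2*(0 - 5*(-5))**2)*(-117) + 23 = (2 + 2*(0 + 25)**2)*(-117) + 23 = (2 + 2*25**2)*(-117) + 23 = (2 + 2*625)*(-117) + 23 = (2 + 1250)*(-117) + 23 = 1252*(-117) + 23 = -146484 + 23 = -146461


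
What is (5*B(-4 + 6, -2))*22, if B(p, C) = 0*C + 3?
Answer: 330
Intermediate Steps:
B(p, C) = 3 (B(p, C) = 0 + 3 = 3)
(5*B(-4 + 6, -2))*22 = (5*3)*22 = 15*22 = 330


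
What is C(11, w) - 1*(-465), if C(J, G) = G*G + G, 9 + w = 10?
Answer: 467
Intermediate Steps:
w = 1 (w = -9 + 10 = 1)
C(J, G) = G + G**2 (C(J, G) = G**2 + G = G + G**2)
C(11, w) - 1*(-465) = 1*(1 + 1) - 1*(-465) = 1*2 + 465 = 2 + 465 = 467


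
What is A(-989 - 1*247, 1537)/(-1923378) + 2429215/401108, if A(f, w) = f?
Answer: 778799076293/128580383804 ≈ 6.0569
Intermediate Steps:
A(-989 - 1*247, 1537)/(-1923378) + 2429215/401108 = (-989 - 1*247)/(-1923378) + 2429215/401108 = (-989 - 247)*(-1/1923378) + 2429215*(1/401108) = -1236*(-1/1923378) + 2429215/401108 = 206/320563 + 2429215/401108 = 778799076293/128580383804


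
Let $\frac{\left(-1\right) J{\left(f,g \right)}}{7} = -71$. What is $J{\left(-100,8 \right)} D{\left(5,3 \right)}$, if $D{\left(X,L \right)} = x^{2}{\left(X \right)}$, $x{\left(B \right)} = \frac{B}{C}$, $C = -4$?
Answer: $\frac{12425}{16} \approx 776.56$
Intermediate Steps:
$J{\left(f,g \right)} = 497$ ($J{\left(f,g \right)} = \left(-7\right) \left(-71\right) = 497$)
$x{\left(B \right)} = - \frac{B}{4}$ ($x{\left(B \right)} = \frac{B}{-4} = B \left(- \frac{1}{4}\right) = - \frac{B}{4}$)
$D{\left(X,L \right)} = \frac{X^{2}}{16}$ ($D{\left(X,L \right)} = \left(- \frac{X}{4}\right)^{2} = \frac{X^{2}}{16}$)
$J{\left(-100,8 \right)} D{\left(5,3 \right)} = 497 \frac{5^{2}}{16} = 497 \cdot \frac{1}{16} \cdot 25 = 497 \cdot \frac{25}{16} = \frac{12425}{16}$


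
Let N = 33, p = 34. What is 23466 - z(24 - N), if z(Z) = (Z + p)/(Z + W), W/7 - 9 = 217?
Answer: 36911993/1573 ≈ 23466.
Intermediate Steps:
W = 1582 (W = 63 + 7*217 = 63 + 1519 = 1582)
z(Z) = (34 + Z)/(1582 + Z) (z(Z) = (Z + 34)/(Z + 1582) = (34 + Z)/(1582 + Z))
23466 - z(24 - N) = 23466 - (34 + (24 - 1*33))/(1582 + (24 - 1*33)) = 23466 - (34 + (24 - 33))/(1582 + (24 - 33)) = 23466 - (34 - 9)/(1582 - 9) = 23466 - 25/1573 = 36911993/1573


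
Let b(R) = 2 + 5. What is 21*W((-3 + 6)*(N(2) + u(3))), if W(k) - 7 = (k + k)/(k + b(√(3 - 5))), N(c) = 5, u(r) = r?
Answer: 5565/31 ≈ 179.52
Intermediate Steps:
b(R) = 7
W(k) = 7 + 2*k/(7 + k) (W(k) = 7 + (k + k)/(k + 7) = 7 + (2*k)/(7 + k) = 7 + 2*k/(7 + k))
21*W((-3 + 6)*(N(2) + u(3))) = 21*((49 + 9*((-3 + 6)*(5 + 3)))/(7 + (-3 + 6)*(5 + 3))) = 21*((49 + 9*(3*8))/(7 + 3*8)) = 21*((49 + 9*24)/(7 + 24)) = 21*((49 + 216)/31) = 21*((1/31)*265) = 21*(265/31) = 5565/31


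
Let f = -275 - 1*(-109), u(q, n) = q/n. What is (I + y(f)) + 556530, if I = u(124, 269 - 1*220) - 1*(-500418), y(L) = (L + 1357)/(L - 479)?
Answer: 11134954387/10535 ≈ 1.0569e+6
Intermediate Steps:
f = -166 (f = -275 + 109 = -166)
y(L) = (1357 + L)/(-479 + L)
I = 24520606/49 (I = 124/(269 - 1*220) - 1*(-500418) = 124/(269 - 220) + 500418 = 124/49 + 500418 = 24520606/49 ≈ 5.0042e+5)
(I + y(f)) + 556530 = (24520606/49 + (1357 - 166)/(-479 - 166)) + 556530 = (24520606/49 + 1191/(-645)) + 556530 = (24520606/49 - 1/645*1191) + 556530 = (24520606/49 - 397/215) + 556530 = 5271910837/10535 + 556530 = 11134954387/10535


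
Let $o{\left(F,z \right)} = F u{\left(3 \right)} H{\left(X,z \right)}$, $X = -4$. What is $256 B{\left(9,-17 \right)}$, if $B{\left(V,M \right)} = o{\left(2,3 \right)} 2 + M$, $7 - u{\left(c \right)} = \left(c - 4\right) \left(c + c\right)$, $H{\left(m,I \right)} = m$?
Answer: $-57600$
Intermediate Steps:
$u{\left(c \right)} = 7 - 2 c \left(-4 + c\right)$ ($u{\left(c \right)} = 7 - \left(c - 4\right) \left(c + c\right) = 7 - \left(-4 + c\right) 2 c = 7 - 2 c \left(-4 + c\right)$)
$o{\left(F,z \right)} = - 52 F$ ($o{\left(F,z \right)} = F \left(7 - 2 \cdot 3^{2} + 8 \cdot 3\right) \left(-4\right) = F \left(7 - 18 + 24\right) \left(-4\right) = F 13 \left(-4\right) = 13 F \left(-4\right) = - 52 F$)
$B{\left(V,M \right)} = -208 + M$ ($B{\left(V,M \right)} = \left(-52\right) 2 \cdot 2 + M = \left(-104\right) 2 + M = -208 + M$)
$256 B{\left(9,-17 \right)} = 256 \left(-208 - 17\right) = 256 \left(-225\right) = -57600$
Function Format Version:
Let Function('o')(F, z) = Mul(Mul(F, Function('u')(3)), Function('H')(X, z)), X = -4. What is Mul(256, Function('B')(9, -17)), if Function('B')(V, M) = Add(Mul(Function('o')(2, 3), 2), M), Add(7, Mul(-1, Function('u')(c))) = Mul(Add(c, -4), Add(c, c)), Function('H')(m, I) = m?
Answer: -57600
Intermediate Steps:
Function('u')(c) = Add(7, Mul(-2, c, Add(-4, c))) (Function('u')(c) = Add(7, Mul(-1, Mul(Add(c, -4), Add(c, c)))) = Add(7, Mul(-1, Mul(Add(-4, c), Mul(2, c)))) = Add(7, Mul(-1, Mul(2, c, Add(-4, c)))) = Add(7, Mul(-2, c, Add(-4, c))))
Function('o')(F, z) = Mul(-52, F) (Function('o')(F, z) = Mul(Mul(F, Add(7, Mul(-2, Pow(3, 2)), Mul(8, 3))), -4) = Mul(Mul(F, Add(7, Mul(-2, 9), 24)), -4) = Mul(Mul(F, Add(7, -18, 24)), -4) = Mul(Mul(F, 13), -4) = Mul(Mul(13, F), -4) = Mul(-52, F))
Function('B')(V, M) = Add(-208, M) (Function('B')(V, M) = Add(Mul(Mul(-52, 2), 2), M) = Add(Mul(-104, 2), M) = Add(-208, M))
Mul(256, Function('B')(9, -17)) = Mul(256, Add(-208, -17)) = Mul(256, -225) = -57600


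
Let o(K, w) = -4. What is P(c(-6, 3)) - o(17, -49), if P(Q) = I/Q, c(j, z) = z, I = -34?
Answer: -22/3 ≈ -7.3333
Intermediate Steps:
P(Q) = -34/Q
P(c(-6, 3)) - o(17, -49) = -34/3 - 1*(-4) = -34*1/3 + 4 = -34/3 + 4 = -22/3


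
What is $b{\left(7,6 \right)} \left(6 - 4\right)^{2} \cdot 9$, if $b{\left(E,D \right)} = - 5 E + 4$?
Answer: $-1116$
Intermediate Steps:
$b{\left(E,D \right)} = 4 - 5 E$
$b{\left(7,6 \right)} \left(6 - 4\right)^{2} \cdot 9 = \left(4 - 35\right) \left(6 - 4\right)^{2} \cdot 9 = \left(4 - 35\right) 2^{2} \cdot 9 = \left(-31\right) 4 \cdot 9 = \left(-124\right) 9 = -1116$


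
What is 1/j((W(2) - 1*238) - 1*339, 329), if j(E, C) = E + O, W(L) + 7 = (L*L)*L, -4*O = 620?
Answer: -1/731 ≈ -0.0013680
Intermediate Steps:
O = -155 (O = -¼*620 = -155)
W(L) = -7 + L³ (W(L) = -7 + (L*L)*L = -7 + L²*L = -7 + L³)
j(E, C) = -155 + E (j(E, C) = E - 155 = -155 + E)
1/j((W(2) - 1*238) - 1*339, 329) = 1/(-155 + (((-7 + 2³) - 1*238) - 1*339)) = 1/(-155 + (((-7 + 8) - 238) - 339)) = 1/(-155 + ((1 - 238) - 339)) = 1/(-155 + (-237 - 339)) = 1/(-155 - 576) = 1/(-731) = -1/731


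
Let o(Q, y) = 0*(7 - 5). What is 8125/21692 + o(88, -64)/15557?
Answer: 8125/21692 ≈ 0.37456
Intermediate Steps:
o(Q, y) = 0 (o(Q, y) = 0*2 = 0)
8125/21692 + o(88, -64)/15557 = 8125/21692 + 0/15557 = 8125*(1/21692) + 0*(1/15557) = 8125/21692 + 0 = 8125/21692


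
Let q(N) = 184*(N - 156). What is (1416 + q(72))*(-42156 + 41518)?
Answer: 8957520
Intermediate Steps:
q(N) = -28704 + 184*N (q(N) = 184*(-156 + N) = -28704 + 184*N)
(1416 + q(72))*(-42156 + 41518) = (1416 + (-28704 + 184*72))*(-42156 + 41518) = (1416 + (-28704 + 13248))*(-638) = (1416 - 15456)*(-638) = -14040*(-638) = 8957520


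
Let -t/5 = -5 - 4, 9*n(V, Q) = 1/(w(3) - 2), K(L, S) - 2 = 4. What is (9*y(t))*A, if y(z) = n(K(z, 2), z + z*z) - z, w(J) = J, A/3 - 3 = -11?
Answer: 9696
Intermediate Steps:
A = -24 (A = 9 + 3*(-11) = 9 - 33 = -24)
K(L, S) = 6 (K(L, S) = 2 + 4 = 6)
n(V, Q) = ⅑ (n(V, Q) = 1/(9*(3 - 2)) = (⅑)/1 = (⅑)*1 = ⅑)
t = 45 (t = -5*(-5 - 4) = -5*(-9) = 45)
y(z) = ⅑ - z
(9*y(t))*A = (9*(⅑ - 1*45))*(-24) = (9*(⅑ - 45))*(-24) = (9*(-404/9))*(-24) = -404*(-24) = 9696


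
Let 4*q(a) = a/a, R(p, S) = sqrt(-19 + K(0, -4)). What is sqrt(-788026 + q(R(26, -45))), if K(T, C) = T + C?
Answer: I*sqrt(3152103)/2 ≈ 887.71*I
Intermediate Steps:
K(T, C) = C + T
R(p, S) = I*sqrt(23) (R(p, S) = sqrt(-19 + (-4 + 0)) = sqrt(-19 - 4) = sqrt(-23) = I*sqrt(23))
q(a) = 1/4 (q(a) = (a/a)/4 = (1/4)*1 = 1/4)
sqrt(-788026 + q(R(26, -45))) = sqrt(-788026 + 1/4) = sqrt(-3152103/4) = I*sqrt(3152103)/2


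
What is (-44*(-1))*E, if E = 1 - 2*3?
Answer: -220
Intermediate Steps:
E = -5 (E = 1 - 6 = -5)
(-44*(-1))*E = -44*(-1)*(-5) = 44*(-5) = -220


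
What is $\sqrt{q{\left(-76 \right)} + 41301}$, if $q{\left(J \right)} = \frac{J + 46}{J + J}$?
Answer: $\frac{7 \sqrt{1217121}}{38} \approx 203.23$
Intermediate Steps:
$q{\left(J \right)} = \frac{46 + J}{2 J}$
$\sqrt{q{\left(-76 \right)} + 41301} = \sqrt{\frac{46 - 76}{2 \left(-76\right)} + 41301} = \sqrt{\frac{1}{2} \left(- \frac{1}{76}\right) \left(-30\right) + 41301} = \sqrt{\frac{15}{76} + 41301} = \sqrt{\frac{3138891}{76}} = \frac{7 \sqrt{1217121}}{38}$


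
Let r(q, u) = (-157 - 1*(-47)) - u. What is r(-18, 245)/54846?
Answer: -355/54846 ≈ -0.0064727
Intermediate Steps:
r(q, u) = -110 - u (r(q, u) = (-157 + 47) - u = -110 - u)
r(-18, 245)/54846 = (-110 - 1*245)/54846 = (-110 - 245)*(1/54846) = -355*1/54846 = -355/54846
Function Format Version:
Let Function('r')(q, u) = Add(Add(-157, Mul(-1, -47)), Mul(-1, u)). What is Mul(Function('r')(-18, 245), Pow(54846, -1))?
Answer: Rational(-355, 54846) ≈ -0.0064727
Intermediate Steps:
Function('r')(q, u) = Add(-110, Mul(-1, u)) (Function('r')(q, u) = Add(Add(-157, 47), Mul(-1, u)) = Add(-110, Mul(-1, u)))
Mul(Function('r')(-18, 245), Pow(54846, -1)) = Mul(Add(-110, Mul(-1, 245)), Pow(54846, -1)) = Mul(Add(-110, -245), Rational(1, 54846)) = Mul(-355, Rational(1, 54846)) = Rational(-355, 54846)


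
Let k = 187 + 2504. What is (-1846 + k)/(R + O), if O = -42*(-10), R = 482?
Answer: 845/902 ≈ 0.93681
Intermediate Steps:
k = 2691
O = 420
(-1846 + k)/(R + O) = (-1846 + 2691)/(482 + 420) = 845/902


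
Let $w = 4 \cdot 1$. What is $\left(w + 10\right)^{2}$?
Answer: $196$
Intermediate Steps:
$w = 4$
$\left(w + 10\right)^{2} = \left(4 + 10\right)^{2} = 14^{2} = 196$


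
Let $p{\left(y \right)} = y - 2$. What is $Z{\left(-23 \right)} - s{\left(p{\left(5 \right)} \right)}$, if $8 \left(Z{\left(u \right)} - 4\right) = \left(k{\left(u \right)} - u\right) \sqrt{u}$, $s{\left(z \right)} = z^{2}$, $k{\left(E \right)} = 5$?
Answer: $-5 + \frac{7 i \sqrt{23}}{2} \approx -5.0 + 16.785 i$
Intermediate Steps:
$p{\left(y \right)} = -2 + y$
$Z{\left(u \right)} = 4 + \frac{\sqrt{u} \left(5 - u\right)}{8}$ ($Z{\left(u \right)} = 4 + \frac{\left(5 - u\right) \sqrt{u}}{8} = 4 + \frac{\sqrt{u} \left(5 - u\right)}{8}$)
$Z{\left(-23 \right)} - s{\left(p{\left(5 \right)} \right)} = \left(4 - \frac{\left(-23\right)^{\frac{3}{2}}}{8} + \frac{5 \sqrt{-23}}{8}\right) - \left(-2 + 5\right)^{2} = \left(4 - \frac{\left(-23\right) i \sqrt{23}}{8} + \frac{5 i \sqrt{23}}{8}\right) - 3^{2} = \left(4 + \frac{23 i \sqrt{23}}{8} + \frac{5 i \sqrt{23}}{8}\right) - 9 = \left(4 + \frac{7 i \sqrt{23}}{2}\right) - 9 = -5 + \frac{7 i \sqrt{23}}{2}$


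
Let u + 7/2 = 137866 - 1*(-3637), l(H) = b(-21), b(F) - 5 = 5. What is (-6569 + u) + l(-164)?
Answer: 269881/2 ≈ 1.3494e+5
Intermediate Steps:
b(F) = 10 (b(F) = 5 + 5 = 10)
l(H) = 10
u = 282999/2 (u = -7/2 + (137866 - 1*(-3637)) = -7/2 + (137866 + 3637) = -7/2 + 141503 = 282999/2 ≈ 1.4150e+5)
(-6569 + u) + l(-164) = (-6569 + 282999/2) + 10 = 269861/2 + 10 = 269881/2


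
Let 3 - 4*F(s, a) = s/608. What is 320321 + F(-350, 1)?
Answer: 389511423/1216 ≈ 3.2032e+5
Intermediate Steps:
F(s, a) = ¾ - s/2432 (F(s, a) = ¾ - s/(4*608) = ¾ - s/2432)
320321 + F(-350, 1) = 320321 + (¾ - 1/2432*(-350)) = 320321 + (¾ + 175/1216) = 320321 + 1087/1216 = 389511423/1216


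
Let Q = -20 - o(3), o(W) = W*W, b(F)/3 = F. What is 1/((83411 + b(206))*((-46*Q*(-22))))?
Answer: -1/2466083092 ≈ -4.0550e-10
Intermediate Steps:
b(F) = 3*F
o(W) = W**2
Q = -29 (Q = -20 - 1*3**2 = -20 - 1*9 = -20 - 9 = -29)
1/((83411 + b(206))*((-46*Q*(-22)))) = 1/((83411 + 3*206)*((-46*(-29)*(-22)))) = 1/((83411 + 618)*((1334*(-22)))) = 1/(84029*(-29348)) = (1/84029)*(-1/29348) = -1/2466083092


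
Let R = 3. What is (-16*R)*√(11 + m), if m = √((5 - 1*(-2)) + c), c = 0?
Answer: -48*√(11 + √7) ≈ -177.31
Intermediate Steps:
m = √7 (m = √((5 - 1*(-2)) + 0) = √((5 + 2) + 0) = √(7 + 0) = √7 ≈ 2.6458)
(-16*R)*√(11 + m) = (-16*3)*√(11 + √7) = -48*√(11 + √7)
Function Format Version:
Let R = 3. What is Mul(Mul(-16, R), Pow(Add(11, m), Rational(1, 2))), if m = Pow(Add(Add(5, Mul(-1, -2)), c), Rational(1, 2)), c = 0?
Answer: Mul(-48, Pow(Add(11, Pow(7, Rational(1, 2))), Rational(1, 2))) ≈ -177.31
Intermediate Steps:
m = Pow(7, Rational(1, 2)) (m = Pow(Add(Add(5, Mul(-1, -2)), 0), Rational(1, 2)) = Pow(Add(Add(5, 2), 0), Rational(1, 2)) = Pow(Add(7, 0), Rational(1, 2)) = Pow(7, Rational(1, 2)) ≈ 2.6458)
Mul(Mul(-16, R), Pow(Add(11, m), Rational(1, 2))) = Mul(Mul(-16, 3), Pow(Add(11, Pow(7, Rational(1, 2))), Rational(1, 2))) = Mul(-48, Pow(Add(11, Pow(7, Rational(1, 2))), Rational(1, 2)))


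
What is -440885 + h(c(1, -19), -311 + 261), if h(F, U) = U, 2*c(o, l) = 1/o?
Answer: -440935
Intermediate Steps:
c(o, l) = 1/(2*o)
-440885 + h(c(1, -19), -311 + 261) = -440885 + (-311 + 261) = -440885 - 50 = -440935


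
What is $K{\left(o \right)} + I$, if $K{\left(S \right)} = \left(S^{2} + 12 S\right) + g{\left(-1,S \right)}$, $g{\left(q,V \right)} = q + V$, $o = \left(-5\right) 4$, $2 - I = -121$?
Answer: $262$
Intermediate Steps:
$I = 123$ ($I = 2 - -121 = 2 + 121 = 123$)
$o = -20$
$g{\left(q,V \right)} = V + q$
$K{\left(S \right)} = -1 + S^{2} + 13 S$ ($K{\left(S \right)} = \left(S^{2} + 12 S\right) + \left(S - 1\right) = \left(S^{2} + 12 S\right) + \left(-1 + S\right) = -1 + S^{2} + 13 S$)
$K{\left(o \right)} + I = \left(-1 + \left(-20\right)^{2} + 13 \left(-20\right)\right) + 123 = \left(-1 + 400 - 260\right) + 123 = 139 + 123 = 262$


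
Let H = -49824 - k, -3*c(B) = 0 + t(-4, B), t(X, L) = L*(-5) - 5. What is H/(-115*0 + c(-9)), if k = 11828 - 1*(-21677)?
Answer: 249987/40 ≈ 6249.7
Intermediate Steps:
k = 33505 (k = 11828 + 21677 = 33505)
t(X, L) = -5 - 5*L (t(X, L) = -5*L - 5 = -5 - 5*L)
c(B) = 5/3 + 5*B/3 (c(B) = -(0 + (-5 - 5*B))/3 = -(-5 - 5*B)/3 = 5/3 + 5*B/3)
H = -83329 (H = -49824 - 1*33505 = -49824 - 33505 = -83329)
H/(-115*0 + c(-9)) = -83329/(-115*0 + (5/3 + (5/3)*(-9))) = -83329/(0 + (5/3 - 15)) = -83329/(0 - 40/3) = -83329/(-40/3) = -83329*(-3/40) = 249987/40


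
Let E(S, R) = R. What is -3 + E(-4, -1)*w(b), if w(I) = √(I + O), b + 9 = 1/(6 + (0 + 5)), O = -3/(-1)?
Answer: -3 - I*√715/11 ≈ -3.0 - 2.4309*I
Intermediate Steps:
O = 3 (O = -3*(-1) = 3)
b = -98/11 (b = -9 + 1/(6 + (0 + 5)) = -9 + 1/(6 + 5) = -9 + 1/11 = -98/11 ≈ -8.9091)
w(I) = √(3 + I) (w(I) = √(I + 3) = √(3 + I))
-3 + E(-4, -1)*w(b) = -3 - √(3 - 98/11) = -3 - √(-65/11) = -3 - I*√715/11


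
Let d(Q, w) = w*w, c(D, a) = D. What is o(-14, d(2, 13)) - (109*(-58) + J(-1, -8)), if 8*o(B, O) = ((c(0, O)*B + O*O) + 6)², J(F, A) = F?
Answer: 816124073/8 ≈ 1.0202e+8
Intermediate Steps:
d(Q, w) = w²
o(B, O) = (6 + O²)²/8 (o(B, O) = ((0*B + O*O) + 6)²/8 = ((0 + O²) + 6)²/8 = (O² + 6)²/8 = (6 + O²)²/8)
o(-14, d(2, 13)) - (109*(-58) + J(-1, -8)) = (6 + (13²)²)²/8 - (109*(-58) - 1) = (6 + 169²)²/8 - (-6322 - 1) = (6 + 28561)²/8 - 1*(-6323) = (⅛)*28567² + 6323 = (⅛)*816073489 + 6323 = 816073489/8 + 6323 = 816124073/8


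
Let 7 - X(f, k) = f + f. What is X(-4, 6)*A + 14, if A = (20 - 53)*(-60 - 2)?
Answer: 30704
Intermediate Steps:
X(f, k) = 7 - 2*f (X(f, k) = 7 - (f + f) = 7 - 2*f)
A = 2046 (A = -33*(-62) = 2046)
X(-4, 6)*A + 14 = (7 - 2*(-4))*2046 + 14 = (7 + 8)*2046 + 14 = 15*2046 + 14 = 30690 + 14 = 30704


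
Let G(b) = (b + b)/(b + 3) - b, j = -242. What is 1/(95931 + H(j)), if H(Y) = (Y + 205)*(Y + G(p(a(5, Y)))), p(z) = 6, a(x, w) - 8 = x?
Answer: 3/315173 ≈ 9.5186e-6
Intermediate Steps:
a(x, w) = 8 + x
G(b) = -b + 2*b/(3 + b) (G(b) = (2*b)/(3 + b) - b = 2*b/(3 + b) - b = -b + 2*b/(3 + b))
H(Y) = (205 + Y)*(-14/3 + Y) (H(Y) = (Y + 205)*(Y - 1*6*(1 + 6)/(3 + 6)) = (205 + Y)*(Y - 1*6*7/9) = (205 + Y)*(Y - 1*6*⅑*7) = (205 + Y)*(Y - 14/3) = (205 + Y)*(-14/3 + Y))
1/(95931 + H(j)) = 1/(95931 + (-2870/3 + (-242)² + (601/3)*(-242))) = 1/(95931 + (-2870/3 + 58564 - 145442/3)) = 1/(95931 + 27380/3) = 1/(315173/3) = 3/315173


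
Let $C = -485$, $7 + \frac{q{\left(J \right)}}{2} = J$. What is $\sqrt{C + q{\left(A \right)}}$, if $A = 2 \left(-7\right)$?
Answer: $i \sqrt{527} \approx 22.956 i$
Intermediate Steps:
$A = -14$
$q{\left(J \right)} = -14 + 2 J$
$\sqrt{C + q{\left(A \right)}} = \sqrt{-485 + \left(-14 + 2 \left(-14\right)\right)} = \sqrt{-485 - 42} = \sqrt{-527} = i \sqrt{527}$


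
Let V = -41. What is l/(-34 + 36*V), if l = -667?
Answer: 667/1510 ≈ 0.44172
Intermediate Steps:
l/(-34 + 36*V) = -667/(-34 + 36*(-41)) = -667/(-34 - 1476) = -667/(-1510) = -667*(-1/1510) = 667/1510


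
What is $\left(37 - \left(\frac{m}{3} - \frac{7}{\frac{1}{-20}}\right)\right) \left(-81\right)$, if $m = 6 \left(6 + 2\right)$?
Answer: $9639$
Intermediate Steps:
$m = 48$ ($m = 6 \cdot 8 = 48$)
$\left(37 - \left(\frac{m}{3} - \frac{7}{\frac{1}{-20}}\right)\right) \left(-81\right) = \left(37 - \left(\frac{48}{3} - \frac{7}{\frac{1}{-20}}\right)\right) \left(-81\right) = \left(37 - \left(48 \cdot \frac{1}{3} - \frac{7}{- \frac{1}{20}}\right)\right) \left(-81\right) = \left(37 - \left(16 - -140\right)\right) \left(-81\right) = \left(37 - \left(16 + 140\right)\right) \left(-81\right) = \left(37 - 156\right) \left(-81\right) = \left(-119\right) \left(-81\right) = 9639$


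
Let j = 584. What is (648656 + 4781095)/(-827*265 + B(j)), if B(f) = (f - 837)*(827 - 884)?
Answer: -5429751/204734 ≈ -26.521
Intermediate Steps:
B(f) = 47709 - 57*f (B(f) = (-837 + f)*(-57) = 47709 - 57*f)
(648656 + 4781095)/(-827*265 + B(j)) = (648656 + 4781095)/(-827*265 + (47709 - 57*584)) = 5429751/(-219155 + (47709 - 33288)) = 5429751/(-219155 + 14421) = 5429751/(-204734) = 5429751*(-1/204734) = -5429751/204734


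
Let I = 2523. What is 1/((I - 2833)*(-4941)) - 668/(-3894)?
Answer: 170531029/994079790 ≈ 0.17155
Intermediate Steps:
1/((I - 2833)*(-4941)) - 668/(-3894) = 1/((2523 - 2833)*(-4941)) - 668/(-3894) = -1/4941/(-310) - 668*(-1/3894) = -1/310*(-1/4941) + 334/1947 = 1/1531710 + 334/1947 = 170531029/994079790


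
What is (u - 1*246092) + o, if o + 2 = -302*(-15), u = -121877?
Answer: -363441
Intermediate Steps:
o = 4528 (o = -2 - 302*(-15) = -2 + 4530 = 4528)
(u - 1*246092) + o = (-121877 - 1*246092) + 4528 = (-121877 - 246092) + 4528 = -367969 + 4528 = -363441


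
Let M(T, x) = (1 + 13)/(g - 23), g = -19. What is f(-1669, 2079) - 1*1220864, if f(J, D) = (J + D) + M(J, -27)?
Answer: -3661363/3 ≈ -1.2205e+6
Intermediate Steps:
M(T, x) = -⅓ (M(T, x) = (1 + 13)/(-19 - 23) = 14/(-42) = 14*(-1/42) = -⅓)
f(J, D) = -⅓ + D + J (f(J, D) = (J + D) - ⅓ = (D + J) - ⅓ = -⅓ + D + J)
f(-1669, 2079) - 1*1220864 = (-⅓ + 2079 - 1669) - 1*1220864 = 1229/3 - 1220864 = -3661363/3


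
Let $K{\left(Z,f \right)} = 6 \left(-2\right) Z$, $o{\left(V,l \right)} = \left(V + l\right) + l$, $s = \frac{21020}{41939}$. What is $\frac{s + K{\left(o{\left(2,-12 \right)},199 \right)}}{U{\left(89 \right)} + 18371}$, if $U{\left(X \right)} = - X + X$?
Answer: $\frac{11092916}{770461369} \approx 0.014398$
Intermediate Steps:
$U{\left(X \right)} = 0$
$s = \frac{21020}{41939}$ ($s = 21020 \cdot \frac{1}{41939} = \frac{21020}{41939} \approx 0.5012$)
$o{\left(V,l \right)} = V + 2 l$
$K{\left(Z,f \right)} = - 12 Z$
$\frac{s + K{\left(o{\left(2,-12 \right)},199 \right)}}{U{\left(89 \right)} + 18371} = \frac{\frac{21020}{41939} - 12 \left(2 + 2 \left(-12\right)\right)}{0 + 18371} = \frac{\frac{21020}{41939} - 12 \left(2 - 24\right)}{18371} = \left(\frac{21020}{41939} - -264\right) \frac{1}{18371} = \left(\frac{21020}{41939} + 264\right) \frac{1}{18371} = \frac{11092916}{41939} \cdot \frac{1}{18371} = \frac{11092916}{770461369}$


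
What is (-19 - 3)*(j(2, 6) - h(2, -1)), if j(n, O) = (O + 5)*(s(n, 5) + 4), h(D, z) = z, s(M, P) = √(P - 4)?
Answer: -1232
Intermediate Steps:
s(M, P) = √(-4 + P)
j(n, O) = 25 + 5*O (j(n, O) = (O + 5)*(√(-4 + 5) + 4) = (5 + O)*(√1 + 4) = (5 + O)*(1 + 4) = (5 + O)*5 = 25 + 5*O)
(-19 - 3)*(j(2, 6) - h(2, -1)) = (-19 - 3)*((25 + 5*6) - 1*(-1)) = -22*((25 + 30) + 1) = -22*(55 + 1) = -22*56 = -1232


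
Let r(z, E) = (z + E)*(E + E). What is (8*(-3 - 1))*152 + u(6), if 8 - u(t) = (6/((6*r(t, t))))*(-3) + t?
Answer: -233375/48 ≈ -4862.0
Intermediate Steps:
r(z, E) = 2*E*(E + z) (r(z, E) = (E + z)*(2*E) = 2*E*(E + z))
u(t) = 8 - t + 3/(4*t²) (u(t) = 8 - ((6/((6*(2*t*(t + t)))))*(-3) + t) = 8 - ((6/((6*(2*t*(2*t)))))*(-3) + t) = 8 - ((6/((6*(4*t²))))*(-3) + t) = 8 - ((6/((24*t²)))*(-3) + t) = 8 - ((6*(1/(24*t²)))*(-3) + t) = 8 - ((1/(4*t²))*(-3) + t) = 8 - (-3/(4*t²) + t) = 8 - (t - 3/(4*t²)) = 8 + (-t + 3/(4*t²)) = 8 - t + 3/(4*t²))
(8*(-3 - 1))*152 + u(6) = (8*(-3 - 1))*152 + (8 - 1*6 + (¾)/6²) = (8*(-4))*152 + (8 - 6 + (¾)*(1/36)) = -32*152 + (8 - 6 + 1/48) = -4864 + 97/48 = -233375/48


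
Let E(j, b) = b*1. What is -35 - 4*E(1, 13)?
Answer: -87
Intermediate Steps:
E(j, b) = b
-35 - 4*E(1, 13) = -35 - 4*13 = -35 - 52 = -87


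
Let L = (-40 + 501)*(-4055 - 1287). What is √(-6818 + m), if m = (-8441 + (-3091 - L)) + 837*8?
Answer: 8*√38297 ≈ 1565.6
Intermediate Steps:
L = -2462662 (L = 461*(-5342) = -2462662)
m = 2457826 (m = (-8441 + (-3091 - 1*(-2462662))) + 837*8 = (-8441 + (-3091 + 2462662)) + 6696 = (-8441 + 2459571) + 6696 = 2451130 + 6696 = 2457826)
√(-6818 + m) = √(-6818 + 2457826) = √2451008 = 8*√38297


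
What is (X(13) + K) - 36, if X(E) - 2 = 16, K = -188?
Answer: -206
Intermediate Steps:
X(E) = 18 (X(E) = 2 + 16 = 18)
(X(13) + K) - 36 = (18 - 188) - 36 = -170 - 36 = -206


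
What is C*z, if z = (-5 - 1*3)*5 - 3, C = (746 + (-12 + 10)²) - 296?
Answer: -19522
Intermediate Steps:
C = 454 (C = (746 + (-2)²) - 296 = (746 + 4) - 296 = 750 - 296 = 454)
z = -43 (z = (-5 - 3)*5 - 3 = -8*5 - 3 = -40 - 3 = -43)
C*z = 454*(-43) = -19522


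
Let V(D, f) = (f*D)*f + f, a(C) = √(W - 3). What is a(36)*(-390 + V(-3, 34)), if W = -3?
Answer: -3824*I*√6 ≈ -9366.8*I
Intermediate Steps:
a(C) = I*√6 (a(C) = √(-3 - 3) = √(-6) = I*√6)
V(D, f) = f + D*f² (V(D, f) = (D*f)*f + f = D*f² + f = f + D*f²)
a(36)*(-390 + V(-3, 34)) = (I*√6)*(-390 + 34*(1 - 3*34)) = (I*√6)*(-390 + 34*(1 - 102)) = (I*√6)*(-390 + 34*(-101)) = (I*√6)*(-390 - 3434) = (I*√6)*(-3824) = -3824*I*√6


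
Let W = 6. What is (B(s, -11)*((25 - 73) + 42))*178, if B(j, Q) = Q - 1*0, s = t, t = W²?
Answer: 11748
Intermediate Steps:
t = 36 (t = 6² = 36)
s = 36
B(j, Q) = Q (B(j, Q) = Q + 0 = Q)
(B(s, -11)*((25 - 73) + 42))*178 = -11*((25 - 73) + 42)*178 = -11*(-48 + 42)*178 = -11*(-6)*178 = 66*178 = 11748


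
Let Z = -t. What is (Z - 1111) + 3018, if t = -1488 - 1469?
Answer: 4864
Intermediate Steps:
t = -2957
Z = 2957 (Z = -1*(-2957) = 2957)
(Z - 1111) + 3018 = (2957 - 1111) + 3018 = 1846 + 3018 = 4864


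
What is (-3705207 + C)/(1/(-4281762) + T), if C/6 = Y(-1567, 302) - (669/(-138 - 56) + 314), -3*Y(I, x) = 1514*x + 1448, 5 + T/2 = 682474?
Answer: -1920665544434568/566900947093235 ≈ -3.3880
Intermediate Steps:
T = 1364938 (T = -10 + 2*682474 = -10 + 1364948 = 1364938)
Y(I, x) = -1448/3 - 1514*x/3 (Y(I, x) = -(1514*x + 1448)/3 = -(1448 + 1514*x)/3 = -1448/3 - 1514*x/3)
C = -89163885/97 (C = 6*((-1448/3 - 1514/3*302) - (669/(-138 - 56) + 314)) = 6*((-1448/3 - 457228/3) - (669/(-194) + 314)) = 6*(-152892 - (-1/194*669 + 314)) = 6*(-152892 - (-669/194 + 314)) = 6*(-152892 - 1*60247/194) = 6*(-152892 - 60247/194) = 6*(-29721295/194) = -89163885/97 ≈ -9.1922e+5)
(-3705207 + C)/(1/(-4281762) + T) = (-3705207 - 89163885/97)/(1/(-4281762) + 1364938) = -448568964/(97*(-1/4281762 + 1364938)) = -448568964/(97*5844339660755/4281762) = -448568964/97*4281762/5844339660755 = -1920665544434568/566900947093235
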